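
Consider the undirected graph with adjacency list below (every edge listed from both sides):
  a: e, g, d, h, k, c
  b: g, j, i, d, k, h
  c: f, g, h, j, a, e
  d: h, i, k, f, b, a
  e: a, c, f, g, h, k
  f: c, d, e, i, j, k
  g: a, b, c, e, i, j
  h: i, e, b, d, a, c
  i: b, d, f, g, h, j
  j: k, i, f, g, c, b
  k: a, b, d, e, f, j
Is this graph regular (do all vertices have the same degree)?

Yes

Degrees: a:6, b:6, c:6, d:6, e:6, f:6, g:6, h:6, i:6, j:6, k:6
Every vertex has degree 6, so the graph is 6-regular.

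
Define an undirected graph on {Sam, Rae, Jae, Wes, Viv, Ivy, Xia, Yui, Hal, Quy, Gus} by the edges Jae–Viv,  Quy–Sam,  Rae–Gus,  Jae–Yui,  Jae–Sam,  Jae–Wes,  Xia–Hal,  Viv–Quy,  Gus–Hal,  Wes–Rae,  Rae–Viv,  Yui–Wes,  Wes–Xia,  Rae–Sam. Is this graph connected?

Component: {Ivy}
Component: {Sam, Rae, Jae, Wes, Viv, Xia, Yui, Hal, Quy, Gus}
No edge joins these 2 groups, so the graph is disconnected.

No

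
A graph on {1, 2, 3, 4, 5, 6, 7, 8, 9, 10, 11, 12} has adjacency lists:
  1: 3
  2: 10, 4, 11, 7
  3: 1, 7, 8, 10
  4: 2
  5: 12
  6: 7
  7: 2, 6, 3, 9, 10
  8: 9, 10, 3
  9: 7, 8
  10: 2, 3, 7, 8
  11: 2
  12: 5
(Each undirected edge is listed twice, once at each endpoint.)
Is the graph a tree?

The graph has 12 vertices and 14 edges.
It splits into 2 components, so it cannot be a tree.

No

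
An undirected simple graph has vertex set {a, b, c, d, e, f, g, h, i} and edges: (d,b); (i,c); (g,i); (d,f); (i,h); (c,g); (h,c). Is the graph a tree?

No

The graph has 9 vertices and 7 edges.
It splits into 4 components, so it cannot be a tree.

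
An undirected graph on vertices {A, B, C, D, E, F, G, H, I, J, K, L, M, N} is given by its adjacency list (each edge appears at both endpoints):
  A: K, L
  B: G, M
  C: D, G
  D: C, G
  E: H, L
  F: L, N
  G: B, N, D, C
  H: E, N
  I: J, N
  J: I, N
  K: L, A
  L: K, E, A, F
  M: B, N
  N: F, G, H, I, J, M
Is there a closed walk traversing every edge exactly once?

Degrees: A:2, B:2, C:2, D:2, E:2, F:2, G:4, H:2, I:2, J:2, K:2, L:4, M:2, N:6
Every vertex has even degree and the edges form a single connected piece, so an Eulerian circuit exists.

Yes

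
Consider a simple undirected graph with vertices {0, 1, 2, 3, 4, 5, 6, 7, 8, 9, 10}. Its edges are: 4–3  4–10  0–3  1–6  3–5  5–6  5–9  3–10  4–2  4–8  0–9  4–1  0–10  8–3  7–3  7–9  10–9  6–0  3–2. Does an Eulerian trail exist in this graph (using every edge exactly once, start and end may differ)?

No

Degrees: 0:4, 1:2, 2:2, 3:7, 4:5, 5:3, 6:3, 7:2, 8:2, 9:4, 10:4
Odd-degree vertices: 3, 4, 5, 6 (4 total).
An Eulerian trail requires 0 or 2 odd-degree vertices; here there are 4.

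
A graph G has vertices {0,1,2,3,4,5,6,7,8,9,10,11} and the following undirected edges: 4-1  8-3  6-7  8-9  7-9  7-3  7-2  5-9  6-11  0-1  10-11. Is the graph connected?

Component: {0, 1, 4}
Component: {2, 3, 5, 6, 7, 8, 9, 10, 11}
There are 2 separate components, so the graph is not connected.

No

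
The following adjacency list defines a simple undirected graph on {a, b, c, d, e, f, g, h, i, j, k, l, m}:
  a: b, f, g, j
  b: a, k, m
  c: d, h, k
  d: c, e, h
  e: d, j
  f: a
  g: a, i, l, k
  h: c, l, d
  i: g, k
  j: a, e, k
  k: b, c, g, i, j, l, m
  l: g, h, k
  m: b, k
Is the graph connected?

Yes

Starting from a and exploring outward reaches every vertex (a, b, f, g, j, k, m, i, l, e, c, h, d); the graph is connected.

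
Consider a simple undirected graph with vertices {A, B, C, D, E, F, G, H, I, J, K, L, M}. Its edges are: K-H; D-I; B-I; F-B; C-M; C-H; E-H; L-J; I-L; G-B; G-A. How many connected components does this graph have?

2

Component: {C, E, H, K, M}
Component: {A, B, D, F, G, I, J, L}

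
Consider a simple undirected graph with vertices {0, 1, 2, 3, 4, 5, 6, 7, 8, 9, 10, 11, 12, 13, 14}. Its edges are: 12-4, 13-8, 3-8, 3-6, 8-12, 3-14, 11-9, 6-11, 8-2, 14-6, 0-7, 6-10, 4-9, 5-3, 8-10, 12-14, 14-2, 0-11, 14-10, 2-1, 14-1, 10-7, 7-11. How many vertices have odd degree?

6

Degrees: 0:2, 1:2, 2:3, 3:4, 4:2, 5:1, 6:4, 7:3, 8:5, 9:2, 10:4, 11:4, 12:3, 13:1, 14:6
Odd-degree vertices: 2, 5, 7, 8, 12, 13.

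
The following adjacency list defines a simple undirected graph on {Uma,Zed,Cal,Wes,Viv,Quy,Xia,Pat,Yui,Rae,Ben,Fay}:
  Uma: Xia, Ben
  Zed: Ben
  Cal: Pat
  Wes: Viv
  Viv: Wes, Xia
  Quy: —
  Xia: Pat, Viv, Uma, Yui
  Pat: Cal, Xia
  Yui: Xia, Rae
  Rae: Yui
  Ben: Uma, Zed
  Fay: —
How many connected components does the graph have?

Component: {Quy}
Component: {Fay}
Component: {Uma, Zed, Cal, Wes, Viv, Xia, Pat, Yui, Rae, Ben}

3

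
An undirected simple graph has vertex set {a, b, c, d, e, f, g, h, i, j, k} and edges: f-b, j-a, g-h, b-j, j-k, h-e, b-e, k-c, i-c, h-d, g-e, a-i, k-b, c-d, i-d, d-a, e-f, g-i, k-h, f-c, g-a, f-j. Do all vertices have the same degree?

Yes

Degrees: a:4, b:4, c:4, d:4, e:4, f:4, g:4, h:4, i:4, j:4, k:4
All degrees equal 4; the graph is regular.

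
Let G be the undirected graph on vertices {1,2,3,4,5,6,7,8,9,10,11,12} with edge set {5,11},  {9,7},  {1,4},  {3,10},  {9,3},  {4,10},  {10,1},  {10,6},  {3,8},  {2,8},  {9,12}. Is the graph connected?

No

Component: {5, 11}
Component: {1, 2, 3, 4, 6, 7, 8, 9, 10, 12}
There are 2 separate components, so the graph is not connected.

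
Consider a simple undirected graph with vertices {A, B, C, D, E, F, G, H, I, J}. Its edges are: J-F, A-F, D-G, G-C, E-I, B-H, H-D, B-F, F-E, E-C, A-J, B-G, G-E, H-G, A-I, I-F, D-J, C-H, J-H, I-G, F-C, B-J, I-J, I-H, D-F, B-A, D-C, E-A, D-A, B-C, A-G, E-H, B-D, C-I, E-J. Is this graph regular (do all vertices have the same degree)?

Yes

Degrees: A:7, B:7, C:7, D:7, E:7, F:7, G:7, H:7, I:7, J:7
All degrees equal 7; the graph is regular.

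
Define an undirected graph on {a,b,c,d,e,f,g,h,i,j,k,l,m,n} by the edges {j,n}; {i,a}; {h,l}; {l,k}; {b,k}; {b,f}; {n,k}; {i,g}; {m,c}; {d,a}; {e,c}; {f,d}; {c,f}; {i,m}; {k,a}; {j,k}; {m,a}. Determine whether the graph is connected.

Starting from a and exploring outward reaches every vertex (a, i, k, d, m, g, n, j, l, b, f, c, h, e); the graph is connected.

Yes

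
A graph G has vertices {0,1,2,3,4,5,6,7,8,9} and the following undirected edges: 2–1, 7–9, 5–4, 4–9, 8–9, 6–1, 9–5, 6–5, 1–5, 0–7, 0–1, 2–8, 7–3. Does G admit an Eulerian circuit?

No

Degrees: 0:2, 1:4, 2:2, 3:1, 4:2, 5:4, 6:2, 7:3, 8:2, 9:4
3, 7 have odd degree; an Eulerian circuit needs every degree to be even, so none exists.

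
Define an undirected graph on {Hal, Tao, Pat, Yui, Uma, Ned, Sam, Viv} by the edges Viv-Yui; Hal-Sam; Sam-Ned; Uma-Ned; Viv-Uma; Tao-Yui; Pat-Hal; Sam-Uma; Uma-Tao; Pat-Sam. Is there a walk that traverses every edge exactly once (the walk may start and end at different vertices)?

Degrees: Hal:2, Tao:2, Pat:2, Yui:2, Uma:4, Ned:2, Sam:4, Viv:2
Odd-degree vertices: none (0 total).
With 0 odd-degree vertices and all edges in one connected piece, an Eulerian trail exists.

Yes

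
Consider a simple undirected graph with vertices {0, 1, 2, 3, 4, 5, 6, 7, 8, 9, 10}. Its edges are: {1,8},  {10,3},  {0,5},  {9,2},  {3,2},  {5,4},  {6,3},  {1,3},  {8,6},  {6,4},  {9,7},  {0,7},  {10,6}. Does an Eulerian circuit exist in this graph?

Degrees: 0:2, 1:2, 2:2, 3:4, 4:2, 5:2, 6:4, 7:2, 8:2, 9:2, 10:2
Every vertex has even degree and the edges form a single connected piece, so an Eulerian circuit exists.

Yes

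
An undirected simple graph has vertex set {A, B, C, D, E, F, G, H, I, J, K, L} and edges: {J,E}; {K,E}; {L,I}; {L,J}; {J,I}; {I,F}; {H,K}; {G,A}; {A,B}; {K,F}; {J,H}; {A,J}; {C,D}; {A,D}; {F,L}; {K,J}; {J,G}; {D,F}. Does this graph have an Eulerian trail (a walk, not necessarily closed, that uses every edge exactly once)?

Degrees: A:4, B:1, C:1, D:3, E:2, F:4, G:2, H:2, I:3, J:7, K:4, L:3
Odd-degree vertices: B, C, D, I, J, L (6 total).
An Eulerian trail requires 0 or 2 odd-degree vertices; here there are 6.

No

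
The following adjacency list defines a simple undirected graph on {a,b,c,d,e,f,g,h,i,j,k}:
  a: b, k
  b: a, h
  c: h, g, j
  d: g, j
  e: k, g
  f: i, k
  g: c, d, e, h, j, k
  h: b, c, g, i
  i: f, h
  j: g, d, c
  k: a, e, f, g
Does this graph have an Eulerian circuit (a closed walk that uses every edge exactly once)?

No

Degrees: a:2, b:2, c:3, d:2, e:2, f:2, g:6, h:4, i:2, j:3, k:4
c, j have odd degree; an Eulerian circuit needs every degree to be even, so none exists.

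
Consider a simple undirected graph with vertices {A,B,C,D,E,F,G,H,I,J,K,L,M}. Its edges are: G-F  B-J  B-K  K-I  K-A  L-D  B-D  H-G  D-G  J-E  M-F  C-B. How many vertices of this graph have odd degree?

Degrees: A:1, B:4, C:1, D:3, E:1, F:2, G:3, H:1, I:1, J:2, K:3, L:1, M:1
Odd-degree vertices: A, C, D, E, G, H, I, K, L, M.

10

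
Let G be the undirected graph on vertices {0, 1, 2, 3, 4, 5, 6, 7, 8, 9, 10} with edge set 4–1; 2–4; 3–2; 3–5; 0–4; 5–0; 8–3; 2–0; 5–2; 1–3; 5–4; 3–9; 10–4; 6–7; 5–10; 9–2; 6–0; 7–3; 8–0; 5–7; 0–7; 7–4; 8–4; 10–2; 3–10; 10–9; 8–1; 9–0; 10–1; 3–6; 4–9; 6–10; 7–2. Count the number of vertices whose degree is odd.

4

Degrees: 0:7, 1:4, 2:7, 3:8, 4:8, 5:6, 6:4, 7:6, 8:4, 9:5, 10:7
Odd-degree vertices: 0, 2, 9, 10.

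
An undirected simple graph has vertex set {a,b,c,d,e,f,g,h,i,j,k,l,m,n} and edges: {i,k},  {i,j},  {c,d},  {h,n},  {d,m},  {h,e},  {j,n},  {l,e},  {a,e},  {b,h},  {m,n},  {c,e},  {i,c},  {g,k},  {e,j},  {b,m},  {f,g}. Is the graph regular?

No

Degrees: a:1, b:2, c:3, d:2, e:5, f:1, g:2, h:3, i:3, j:3, k:2, l:1, m:3, n:3
Vertex a has degree 1 while e has degree 5, so the graph is not regular.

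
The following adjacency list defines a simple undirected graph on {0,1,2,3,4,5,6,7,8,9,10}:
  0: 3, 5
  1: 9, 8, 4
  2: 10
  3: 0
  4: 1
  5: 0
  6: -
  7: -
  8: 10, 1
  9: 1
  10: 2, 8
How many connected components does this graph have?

Component: {6}
Component: {7}
Component: {0, 3, 5}
Component: {1, 2, 4, 8, 9, 10}

4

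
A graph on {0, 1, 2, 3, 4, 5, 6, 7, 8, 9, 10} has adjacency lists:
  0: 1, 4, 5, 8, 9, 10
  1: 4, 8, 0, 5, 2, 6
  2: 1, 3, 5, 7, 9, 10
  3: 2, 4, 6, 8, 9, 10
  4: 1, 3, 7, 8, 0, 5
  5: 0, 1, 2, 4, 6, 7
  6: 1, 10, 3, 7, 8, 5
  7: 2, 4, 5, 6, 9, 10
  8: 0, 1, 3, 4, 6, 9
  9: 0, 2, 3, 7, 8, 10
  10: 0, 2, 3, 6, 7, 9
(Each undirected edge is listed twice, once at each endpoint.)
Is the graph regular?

Yes

Degrees: 0:6, 1:6, 2:6, 3:6, 4:6, 5:6, 6:6, 7:6, 8:6, 9:6, 10:6
All degrees equal 6; the graph is regular.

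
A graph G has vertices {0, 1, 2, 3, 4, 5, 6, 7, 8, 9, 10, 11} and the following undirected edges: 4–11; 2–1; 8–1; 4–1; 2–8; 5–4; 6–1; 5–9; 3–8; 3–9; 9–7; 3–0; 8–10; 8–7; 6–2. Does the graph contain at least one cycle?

Yes

|V| = 12, |E| = 15, number of components = 1.
One cycle is 1-6-2-1.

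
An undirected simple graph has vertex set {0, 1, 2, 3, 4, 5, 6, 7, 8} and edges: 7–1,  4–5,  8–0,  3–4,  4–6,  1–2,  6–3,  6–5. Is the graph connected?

Component: {0, 8}
Component: {1, 2, 7}
Component: {3, 4, 5, 6}
There are 3 separate components, so the graph is not connected.

No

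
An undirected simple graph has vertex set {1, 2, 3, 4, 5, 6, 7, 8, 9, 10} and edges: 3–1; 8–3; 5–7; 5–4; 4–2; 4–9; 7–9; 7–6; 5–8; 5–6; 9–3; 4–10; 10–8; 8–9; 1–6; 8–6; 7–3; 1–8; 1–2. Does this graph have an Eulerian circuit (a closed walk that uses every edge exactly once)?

Degrees: 1:4, 2:2, 3:4, 4:4, 5:4, 6:4, 7:4, 8:6, 9:4, 10:2
All degrees are even and the non-isolated vertices are connected — an Eulerian circuit exists.

Yes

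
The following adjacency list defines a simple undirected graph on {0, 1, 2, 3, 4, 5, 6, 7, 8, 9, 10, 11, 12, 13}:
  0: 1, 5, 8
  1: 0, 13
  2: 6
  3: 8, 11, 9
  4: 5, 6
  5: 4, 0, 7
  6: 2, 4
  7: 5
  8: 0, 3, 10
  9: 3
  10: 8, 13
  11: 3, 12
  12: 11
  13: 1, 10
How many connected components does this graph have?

1

Component: {0, 1, 2, 3, 4, 5, 6, 7, 8, 9, 10, 11, 12, 13}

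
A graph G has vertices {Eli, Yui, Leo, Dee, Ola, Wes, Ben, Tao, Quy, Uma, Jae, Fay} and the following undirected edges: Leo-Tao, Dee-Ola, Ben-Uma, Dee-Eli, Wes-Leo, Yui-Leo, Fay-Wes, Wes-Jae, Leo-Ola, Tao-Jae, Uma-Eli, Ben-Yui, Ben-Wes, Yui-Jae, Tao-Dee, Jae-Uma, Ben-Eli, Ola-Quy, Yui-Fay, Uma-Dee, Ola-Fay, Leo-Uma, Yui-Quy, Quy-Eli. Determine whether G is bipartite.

Eli-Uma-Ben-Eli is an odd cycle (length 3), and a bipartite graph can contain only even cycles.

No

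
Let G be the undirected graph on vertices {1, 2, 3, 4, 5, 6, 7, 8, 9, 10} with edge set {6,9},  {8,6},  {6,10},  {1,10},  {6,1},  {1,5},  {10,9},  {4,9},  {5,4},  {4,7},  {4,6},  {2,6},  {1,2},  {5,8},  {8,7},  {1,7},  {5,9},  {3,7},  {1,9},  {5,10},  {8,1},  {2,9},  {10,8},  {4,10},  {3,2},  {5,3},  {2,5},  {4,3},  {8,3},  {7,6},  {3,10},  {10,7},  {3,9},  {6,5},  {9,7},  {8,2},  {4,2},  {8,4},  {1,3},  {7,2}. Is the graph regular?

Degrees: 1:8, 2:8, 3:8, 4:8, 5:8, 6:8, 7:8, 8:8, 9:8, 10:8
Every vertex has degree 8, so the graph is 8-regular.

Yes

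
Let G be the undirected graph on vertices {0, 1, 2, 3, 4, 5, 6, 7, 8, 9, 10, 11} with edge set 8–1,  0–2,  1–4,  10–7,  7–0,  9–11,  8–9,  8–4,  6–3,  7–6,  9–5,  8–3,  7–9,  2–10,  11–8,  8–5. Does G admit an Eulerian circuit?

Yes

Degrees: 0:2, 1:2, 2:2, 3:2, 4:2, 5:2, 6:2, 7:4, 8:6, 9:4, 10:2, 11:2
All degrees are even and the non-isolated vertices are connected — an Eulerian circuit exists.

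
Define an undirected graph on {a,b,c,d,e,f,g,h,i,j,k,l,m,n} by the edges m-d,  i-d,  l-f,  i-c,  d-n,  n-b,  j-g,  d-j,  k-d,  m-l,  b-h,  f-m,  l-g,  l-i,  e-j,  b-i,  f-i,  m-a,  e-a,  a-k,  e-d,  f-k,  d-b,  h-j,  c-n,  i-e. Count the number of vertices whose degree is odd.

Degrees: a:3, b:4, c:2, d:7, e:4, f:4, g:2, h:2, i:6, j:4, k:3, l:4, m:4, n:3
Odd-degree vertices: a, d, k, n.

4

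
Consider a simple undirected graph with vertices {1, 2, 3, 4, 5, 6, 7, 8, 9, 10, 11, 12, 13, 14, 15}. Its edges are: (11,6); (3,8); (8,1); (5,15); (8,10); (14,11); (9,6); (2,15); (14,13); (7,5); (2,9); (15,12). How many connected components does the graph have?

3

Component: {4}
Component: {1, 3, 8, 10}
Component: {2, 5, 6, 7, 9, 11, 12, 13, 14, 15}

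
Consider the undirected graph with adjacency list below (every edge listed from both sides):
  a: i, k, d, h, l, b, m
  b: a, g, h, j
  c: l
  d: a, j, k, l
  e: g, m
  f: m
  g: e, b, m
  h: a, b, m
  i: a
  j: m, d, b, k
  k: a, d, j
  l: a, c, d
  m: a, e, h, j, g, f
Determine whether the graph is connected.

Starting from a and exploring outward reaches every vertex (a, h, l, k, i, b, m, d, c, j, g, e, f); the graph is connected.

Yes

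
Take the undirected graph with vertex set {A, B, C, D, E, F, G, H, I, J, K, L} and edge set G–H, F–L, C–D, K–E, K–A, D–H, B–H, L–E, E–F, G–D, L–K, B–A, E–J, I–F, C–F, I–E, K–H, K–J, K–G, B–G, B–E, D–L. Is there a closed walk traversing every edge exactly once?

Yes

Degrees: A:2, B:4, C:2, D:4, E:6, F:4, G:4, H:4, I:2, J:2, K:6, L:4
Every vertex has even degree and the edges form a single connected piece, so an Eulerian circuit exists.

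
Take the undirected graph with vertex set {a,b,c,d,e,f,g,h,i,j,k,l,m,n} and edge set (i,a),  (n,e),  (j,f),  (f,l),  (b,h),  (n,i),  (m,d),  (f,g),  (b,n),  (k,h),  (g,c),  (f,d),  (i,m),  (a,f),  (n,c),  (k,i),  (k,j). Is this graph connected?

A breadth-first search from a visits a, i, f, n, k, m, j, d, g, l, b, e, c, h — all 14 vertices — so the graph is connected.

Yes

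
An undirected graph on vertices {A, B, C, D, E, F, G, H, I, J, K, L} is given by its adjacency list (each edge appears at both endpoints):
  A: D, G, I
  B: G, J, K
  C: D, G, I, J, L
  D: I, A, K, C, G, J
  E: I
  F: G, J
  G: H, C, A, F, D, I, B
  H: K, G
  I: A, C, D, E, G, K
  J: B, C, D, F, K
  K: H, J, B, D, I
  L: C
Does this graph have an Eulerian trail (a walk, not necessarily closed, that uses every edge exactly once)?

No

Degrees: A:3, B:3, C:5, D:6, E:1, F:2, G:7, H:2, I:6, J:5, K:5, L:1
Odd-degree vertices: A, B, C, E, G, J, K, L (8 total).
An Eulerian trail requires 0 or 2 odd-degree vertices; here there are 8.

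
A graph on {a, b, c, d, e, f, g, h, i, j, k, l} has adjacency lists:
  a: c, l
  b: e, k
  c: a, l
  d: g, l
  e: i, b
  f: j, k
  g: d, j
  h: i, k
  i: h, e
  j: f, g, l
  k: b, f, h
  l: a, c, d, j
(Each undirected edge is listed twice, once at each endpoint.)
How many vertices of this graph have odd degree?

2

Degrees: a:2, b:2, c:2, d:2, e:2, f:2, g:2, h:2, i:2, j:3, k:3, l:4
Odd-degree vertices: j, k.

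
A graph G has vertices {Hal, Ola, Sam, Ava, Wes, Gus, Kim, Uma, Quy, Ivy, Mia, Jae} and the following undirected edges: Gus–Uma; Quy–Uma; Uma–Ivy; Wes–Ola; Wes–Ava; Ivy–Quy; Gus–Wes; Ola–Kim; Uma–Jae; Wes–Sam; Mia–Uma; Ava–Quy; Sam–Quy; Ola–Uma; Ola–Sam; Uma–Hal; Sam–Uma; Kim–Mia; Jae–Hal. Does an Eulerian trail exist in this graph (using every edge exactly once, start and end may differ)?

Yes

Degrees: Hal:2, Ola:4, Sam:4, Ava:2, Wes:4, Gus:2, Kim:2, Uma:8, Quy:4, Ivy:2, Mia:2, Jae:2
Odd-degree vertices: none (0 total).
The non-isolated vertices are connected and exactly 0 have odd degree, so an Eulerian trail exists.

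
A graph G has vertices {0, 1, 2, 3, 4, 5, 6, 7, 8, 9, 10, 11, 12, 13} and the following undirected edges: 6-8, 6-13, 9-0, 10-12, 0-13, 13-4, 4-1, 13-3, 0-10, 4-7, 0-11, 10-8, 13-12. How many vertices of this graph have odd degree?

Degrees: 0:4, 1:1, 2:0, 3:1, 4:3, 5:0, 6:2, 7:1, 8:2, 9:1, 10:3, 11:1, 12:2, 13:5
Odd-degree vertices: 1, 3, 4, 7, 9, 10, 11, 13.

8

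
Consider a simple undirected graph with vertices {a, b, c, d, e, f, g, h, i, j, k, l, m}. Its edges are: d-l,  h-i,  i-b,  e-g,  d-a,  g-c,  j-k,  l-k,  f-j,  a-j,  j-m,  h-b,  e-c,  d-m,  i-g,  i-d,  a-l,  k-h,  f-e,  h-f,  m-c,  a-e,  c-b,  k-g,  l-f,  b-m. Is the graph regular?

Yes

Degrees: a:4, b:4, c:4, d:4, e:4, f:4, g:4, h:4, i:4, j:4, k:4, l:4, m:4
Every vertex has degree 4, so the graph is 4-regular.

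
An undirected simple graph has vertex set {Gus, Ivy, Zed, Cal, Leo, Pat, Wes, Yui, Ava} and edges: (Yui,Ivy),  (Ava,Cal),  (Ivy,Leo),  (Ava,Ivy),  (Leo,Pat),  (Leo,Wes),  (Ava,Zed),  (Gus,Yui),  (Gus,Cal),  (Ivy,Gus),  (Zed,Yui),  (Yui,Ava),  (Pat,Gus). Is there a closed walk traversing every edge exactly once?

No

Degrees: Gus:4, Ivy:4, Zed:2, Cal:2, Leo:3, Pat:2, Wes:1, Yui:4, Ava:4
Vertices with odd degree: Leo, Wes. An Eulerian circuit requires all degrees even.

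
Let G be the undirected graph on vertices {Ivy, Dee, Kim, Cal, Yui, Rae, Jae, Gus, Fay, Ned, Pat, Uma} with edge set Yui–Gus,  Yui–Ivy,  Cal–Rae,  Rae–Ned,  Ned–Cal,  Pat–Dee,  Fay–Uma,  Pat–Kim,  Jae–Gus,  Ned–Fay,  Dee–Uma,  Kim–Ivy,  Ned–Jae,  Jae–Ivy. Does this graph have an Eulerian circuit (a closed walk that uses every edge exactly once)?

No

Degrees: Ivy:3, Dee:2, Kim:2, Cal:2, Yui:2, Rae:2, Jae:3, Gus:2, Fay:2, Ned:4, Pat:2, Uma:2
Vertices with odd degree: Ivy, Jae. An Eulerian circuit requires all degrees even.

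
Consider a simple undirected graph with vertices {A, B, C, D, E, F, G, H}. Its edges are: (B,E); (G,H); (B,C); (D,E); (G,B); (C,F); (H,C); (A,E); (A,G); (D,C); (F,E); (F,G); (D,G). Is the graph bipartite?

Yes

Color {C, E, G} black and {A, B, D, F, H} white. No edge joins two same-colored vertices, so the graph is bipartite.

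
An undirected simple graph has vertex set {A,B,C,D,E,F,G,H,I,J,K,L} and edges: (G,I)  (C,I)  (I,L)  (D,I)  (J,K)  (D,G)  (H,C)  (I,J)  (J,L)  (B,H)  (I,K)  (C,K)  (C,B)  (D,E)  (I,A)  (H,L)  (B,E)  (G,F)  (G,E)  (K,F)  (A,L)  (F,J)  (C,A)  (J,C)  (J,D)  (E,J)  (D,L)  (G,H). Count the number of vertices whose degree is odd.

Degrees: A:3, B:3, C:6, D:5, E:4, F:3, G:5, H:4, I:7, J:7, K:4, L:5
Odd-degree vertices: A, B, D, F, G, I, J, L.

8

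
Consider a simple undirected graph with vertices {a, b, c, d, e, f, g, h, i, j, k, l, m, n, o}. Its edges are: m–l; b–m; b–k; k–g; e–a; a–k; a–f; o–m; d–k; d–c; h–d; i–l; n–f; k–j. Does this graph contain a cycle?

No

|V| = 15, |E| = 14, number of components = 1.
Since 14 = 15 - 1, the graph is a forest and contains no cycle.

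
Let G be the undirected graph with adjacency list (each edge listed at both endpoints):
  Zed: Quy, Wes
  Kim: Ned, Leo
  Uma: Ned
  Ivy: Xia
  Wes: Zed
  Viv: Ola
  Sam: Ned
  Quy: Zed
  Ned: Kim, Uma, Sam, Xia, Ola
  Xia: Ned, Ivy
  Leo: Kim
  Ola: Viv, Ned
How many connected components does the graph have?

2

Component: {Zed, Wes, Quy}
Component: {Kim, Uma, Ivy, Viv, Sam, Ned, Xia, Leo, Ola}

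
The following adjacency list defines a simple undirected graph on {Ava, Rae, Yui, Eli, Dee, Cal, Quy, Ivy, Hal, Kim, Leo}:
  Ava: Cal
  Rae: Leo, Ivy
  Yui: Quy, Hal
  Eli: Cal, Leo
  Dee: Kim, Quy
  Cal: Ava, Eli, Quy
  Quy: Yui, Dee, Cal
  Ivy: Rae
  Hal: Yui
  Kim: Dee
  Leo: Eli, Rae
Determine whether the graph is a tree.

Yes

The graph has 11 vertices and 10 edges.
Connected and |E| = |V| - 1, which characterizes a tree.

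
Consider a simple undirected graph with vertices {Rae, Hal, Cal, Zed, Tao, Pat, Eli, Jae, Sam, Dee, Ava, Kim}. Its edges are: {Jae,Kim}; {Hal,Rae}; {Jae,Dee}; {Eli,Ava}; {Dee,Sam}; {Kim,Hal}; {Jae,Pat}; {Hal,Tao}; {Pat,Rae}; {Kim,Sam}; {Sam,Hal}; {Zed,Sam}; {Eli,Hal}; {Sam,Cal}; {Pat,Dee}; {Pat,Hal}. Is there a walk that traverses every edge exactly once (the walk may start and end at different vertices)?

Degrees: Rae:2, Hal:6, Cal:1, Zed:1, Tao:1, Pat:4, Eli:2, Jae:3, Sam:5, Dee:3, Ava:1, Kim:3
Odd-degree vertices: Cal, Zed, Tao, Jae, Sam, Dee, Ava, Kim (8 total).
With 8 odd-degree vertices (more than two), no single trail can use every edge.

No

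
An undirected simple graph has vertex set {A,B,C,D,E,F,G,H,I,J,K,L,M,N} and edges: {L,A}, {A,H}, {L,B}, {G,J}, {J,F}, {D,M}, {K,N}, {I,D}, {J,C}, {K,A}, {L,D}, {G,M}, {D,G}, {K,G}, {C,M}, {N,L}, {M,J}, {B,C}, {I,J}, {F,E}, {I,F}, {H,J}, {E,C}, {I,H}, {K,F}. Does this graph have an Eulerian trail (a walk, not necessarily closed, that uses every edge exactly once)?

Degrees: A:3, B:2, C:4, D:4, E:2, F:4, G:4, H:3, I:4, J:6, K:4, L:4, M:4, N:2
Odd-degree vertices: A, H (2 total).
The non-isolated vertices are connected and exactly 2 have odd degree, so an Eulerian trail exists (from A to H).

Yes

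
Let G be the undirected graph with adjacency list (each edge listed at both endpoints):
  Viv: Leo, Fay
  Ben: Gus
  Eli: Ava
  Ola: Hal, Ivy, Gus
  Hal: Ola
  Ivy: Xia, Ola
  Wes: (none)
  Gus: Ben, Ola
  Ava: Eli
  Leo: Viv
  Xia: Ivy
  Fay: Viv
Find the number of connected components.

Component: {Wes}
Component: {Eli, Ava}
Component: {Viv, Leo, Fay}
Component: {Ben, Ola, Hal, Ivy, Gus, Xia}

4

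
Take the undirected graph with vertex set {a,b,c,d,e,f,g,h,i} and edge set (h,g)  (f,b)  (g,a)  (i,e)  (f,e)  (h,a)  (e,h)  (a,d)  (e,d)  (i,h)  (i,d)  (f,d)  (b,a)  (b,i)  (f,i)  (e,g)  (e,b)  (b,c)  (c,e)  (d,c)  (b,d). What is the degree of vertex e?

Neighbors of e: b, c, d, f, g, h, i.

7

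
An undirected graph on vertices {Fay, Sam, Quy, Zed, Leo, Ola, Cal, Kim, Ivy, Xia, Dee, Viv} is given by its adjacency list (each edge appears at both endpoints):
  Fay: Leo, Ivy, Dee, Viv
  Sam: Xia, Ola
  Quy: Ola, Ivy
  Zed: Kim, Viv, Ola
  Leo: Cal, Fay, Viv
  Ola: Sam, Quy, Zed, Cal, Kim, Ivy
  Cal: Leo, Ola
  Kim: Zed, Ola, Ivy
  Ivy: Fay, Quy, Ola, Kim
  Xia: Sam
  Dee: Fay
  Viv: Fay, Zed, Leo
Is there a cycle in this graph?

Yes

The graph has 12 vertices, 17 edges, and 1 connected component.
One cycle is Ola-Quy-Ivy-Ola.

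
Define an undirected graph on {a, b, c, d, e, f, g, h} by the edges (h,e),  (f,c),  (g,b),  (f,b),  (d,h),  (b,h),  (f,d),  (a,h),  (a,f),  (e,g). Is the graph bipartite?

Color {f, g, h} black and {a, b, c, d, e} white. No edge joins two same-colored vertices, so the graph is bipartite.

Yes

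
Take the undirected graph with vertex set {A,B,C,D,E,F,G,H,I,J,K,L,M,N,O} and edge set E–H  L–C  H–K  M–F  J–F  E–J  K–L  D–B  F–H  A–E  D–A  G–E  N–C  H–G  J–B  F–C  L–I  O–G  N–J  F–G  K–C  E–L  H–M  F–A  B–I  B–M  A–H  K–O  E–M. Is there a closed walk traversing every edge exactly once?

Yes

Degrees: A:4, B:4, C:4, D:2, E:6, F:6, G:4, H:6, I:2, J:4, K:4, L:4, M:4, N:2, O:2
All degrees are even and the non-isolated vertices are connected — an Eulerian circuit exists.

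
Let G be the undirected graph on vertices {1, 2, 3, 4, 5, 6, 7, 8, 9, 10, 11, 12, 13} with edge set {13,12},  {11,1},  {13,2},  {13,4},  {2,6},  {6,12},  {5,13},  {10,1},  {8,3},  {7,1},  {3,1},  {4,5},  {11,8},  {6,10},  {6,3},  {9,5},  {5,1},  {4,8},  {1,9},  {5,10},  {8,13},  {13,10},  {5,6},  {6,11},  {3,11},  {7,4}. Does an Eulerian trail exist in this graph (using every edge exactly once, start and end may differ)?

Yes

Degrees: 1:6, 2:2, 3:4, 4:4, 5:6, 6:6, 7:2, 8:4, 9:2, 10:4, 11:4, 12:2, 13:6
Odd-degree vertices: none (0 total).
With 0 odd-degree vertices and all edges in one connected piece, an Eulerian trail exists.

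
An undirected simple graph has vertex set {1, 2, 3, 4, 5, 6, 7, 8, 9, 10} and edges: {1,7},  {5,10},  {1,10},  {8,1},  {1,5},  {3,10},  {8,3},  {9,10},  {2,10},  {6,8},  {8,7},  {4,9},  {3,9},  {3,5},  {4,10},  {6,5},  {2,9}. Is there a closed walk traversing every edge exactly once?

Degrees: 1:4, 2:2, 3:4, 4:2, 5:4, 6:2, 7:2, 8:4, 9:4, 10:6
Every vertex has even degree and the edges form a single connected piece, so an Eulerian circuit exists.

Yes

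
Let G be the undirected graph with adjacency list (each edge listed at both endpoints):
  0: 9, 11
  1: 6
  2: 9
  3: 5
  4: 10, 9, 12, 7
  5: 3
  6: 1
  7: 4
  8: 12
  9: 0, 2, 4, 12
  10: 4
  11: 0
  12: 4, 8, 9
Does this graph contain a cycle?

|V| = 13, |E| = 11, number of components = 3.
Since 11 > 13 - 3, a cycle must exist; for instance 9-4-12-9.

Yes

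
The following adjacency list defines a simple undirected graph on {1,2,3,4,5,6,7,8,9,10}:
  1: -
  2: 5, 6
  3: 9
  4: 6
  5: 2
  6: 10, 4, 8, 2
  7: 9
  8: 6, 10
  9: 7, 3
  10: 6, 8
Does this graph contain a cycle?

Yes

|V| = 10, |E| = 8, number of components = 3.
One cycle is 6-8-10-6.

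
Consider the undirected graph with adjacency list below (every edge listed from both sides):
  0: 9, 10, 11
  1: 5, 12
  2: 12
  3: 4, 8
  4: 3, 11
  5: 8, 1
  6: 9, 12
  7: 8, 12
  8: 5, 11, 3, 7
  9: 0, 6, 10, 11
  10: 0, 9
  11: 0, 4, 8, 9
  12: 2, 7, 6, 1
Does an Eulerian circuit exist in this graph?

Degrees: 0:3, 1:2, 2:1, 3:2, 4:2, 5:2, 6:2, 7:2, 8:4, 9:4, 10:2, 11:4, 12:4
0, 2 have odd degree; an Eulerian circuit needs every degree to be even, so none exists.

No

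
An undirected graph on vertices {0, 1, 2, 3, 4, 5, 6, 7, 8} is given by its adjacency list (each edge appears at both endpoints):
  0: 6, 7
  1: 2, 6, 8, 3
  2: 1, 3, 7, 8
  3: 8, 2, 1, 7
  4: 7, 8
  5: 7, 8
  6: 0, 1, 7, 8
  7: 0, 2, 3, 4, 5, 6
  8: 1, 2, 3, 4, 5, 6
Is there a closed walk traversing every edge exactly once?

Yes

Degrees: 0:2, 1:4, 2:4, 3:4, 4:2, 5:2, 6:4, 7:6, 8:6
Every vertex has even degree and the edges form a single connected piece, so an Eulerian circuit exists.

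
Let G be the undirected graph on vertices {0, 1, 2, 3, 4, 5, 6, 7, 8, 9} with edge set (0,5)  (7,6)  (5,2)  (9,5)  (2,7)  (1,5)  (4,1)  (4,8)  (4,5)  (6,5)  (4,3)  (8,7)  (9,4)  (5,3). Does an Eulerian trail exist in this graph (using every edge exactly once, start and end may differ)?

Degrees: 0:1, 1:2, 2:2, 3:2, 4:5, 5:7, 6:2, 7:3, 8:2, 9:2
Odd-degree vertices: 0, 4, 5, 7 (4 total).
With 4 odd-degree vertices (more than two), no single trail can use every edge.

No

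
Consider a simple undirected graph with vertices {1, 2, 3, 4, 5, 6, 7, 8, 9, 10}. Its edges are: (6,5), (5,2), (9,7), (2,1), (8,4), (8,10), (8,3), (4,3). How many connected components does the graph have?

3

Component: {7, 9}
Component: {1, 2, 5, 6}
Component: {3, 4, 8, 10}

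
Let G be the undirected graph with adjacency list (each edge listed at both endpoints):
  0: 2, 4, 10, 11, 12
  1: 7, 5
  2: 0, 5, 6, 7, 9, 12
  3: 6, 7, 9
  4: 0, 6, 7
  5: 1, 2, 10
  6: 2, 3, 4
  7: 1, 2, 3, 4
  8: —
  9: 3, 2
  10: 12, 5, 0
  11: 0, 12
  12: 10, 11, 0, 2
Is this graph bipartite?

The cycle 10-0-12-10 has length 3, which is odd, so the graph is not bipartite.

No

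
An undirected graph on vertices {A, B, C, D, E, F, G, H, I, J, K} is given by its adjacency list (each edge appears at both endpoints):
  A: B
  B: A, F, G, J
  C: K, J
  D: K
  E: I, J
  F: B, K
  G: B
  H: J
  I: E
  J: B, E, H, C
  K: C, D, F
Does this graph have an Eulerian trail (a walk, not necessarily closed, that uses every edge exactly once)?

Degrees: A:1, B:4, C:2, D:1, E:2, F:2, G:1, H:1, I:1, J:4, K:3
Odd-degree vertices: A, D, G, H, I, K (6 total).
With 6 odd-degree vertices (more than two), no single trail can use every edge.

No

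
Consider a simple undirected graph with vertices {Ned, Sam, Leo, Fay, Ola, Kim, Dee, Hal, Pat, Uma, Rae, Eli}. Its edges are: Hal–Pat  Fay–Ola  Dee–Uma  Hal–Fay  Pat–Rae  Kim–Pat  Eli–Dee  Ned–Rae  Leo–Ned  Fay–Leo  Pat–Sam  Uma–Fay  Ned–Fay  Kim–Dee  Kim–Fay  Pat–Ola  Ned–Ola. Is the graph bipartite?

The cycle Leo-Ned-Fay-Leo has length 3, which is odd, so the graph is not bipartite.

No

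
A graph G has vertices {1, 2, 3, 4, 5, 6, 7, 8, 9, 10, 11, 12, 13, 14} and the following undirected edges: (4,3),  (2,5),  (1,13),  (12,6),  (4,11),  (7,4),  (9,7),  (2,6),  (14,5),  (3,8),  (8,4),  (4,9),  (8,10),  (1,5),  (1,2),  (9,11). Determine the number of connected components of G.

2

Component: {1, 2, 5, 6, 12, 13, 14}
Component: {3, 4, 7, 8, 9, 10, 11}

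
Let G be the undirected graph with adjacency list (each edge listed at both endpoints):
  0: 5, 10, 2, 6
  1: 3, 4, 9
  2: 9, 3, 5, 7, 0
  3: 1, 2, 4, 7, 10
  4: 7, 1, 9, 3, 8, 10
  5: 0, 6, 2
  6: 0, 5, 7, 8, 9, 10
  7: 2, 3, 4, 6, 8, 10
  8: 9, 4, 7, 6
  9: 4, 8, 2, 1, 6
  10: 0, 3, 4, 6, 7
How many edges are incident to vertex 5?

Neighbors of 5: 0, 2, 6.

3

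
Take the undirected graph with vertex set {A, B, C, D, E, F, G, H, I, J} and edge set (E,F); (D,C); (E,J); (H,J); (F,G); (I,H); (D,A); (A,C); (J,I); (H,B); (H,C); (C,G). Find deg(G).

2

Neighbors of G: C, F.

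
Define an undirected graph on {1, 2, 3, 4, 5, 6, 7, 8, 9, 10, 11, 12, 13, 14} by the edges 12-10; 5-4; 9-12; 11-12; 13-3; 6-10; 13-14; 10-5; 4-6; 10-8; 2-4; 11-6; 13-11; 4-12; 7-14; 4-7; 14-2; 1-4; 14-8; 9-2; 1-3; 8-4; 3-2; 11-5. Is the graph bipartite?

Partition the vertices as {3, 4, 9, 10, 11, 14} vs {1, 2, 5, 6, 7, 8, 12, 13}. Each listed edge has one endpoint in each part, so the graph is bipartite.

Yes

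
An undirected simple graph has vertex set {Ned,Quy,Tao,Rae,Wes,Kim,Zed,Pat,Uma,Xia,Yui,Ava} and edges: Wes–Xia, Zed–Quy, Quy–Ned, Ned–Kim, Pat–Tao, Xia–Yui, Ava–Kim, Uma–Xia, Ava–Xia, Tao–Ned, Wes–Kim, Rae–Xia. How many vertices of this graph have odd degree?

Degrees: Ned:3, Quy:2, Tao:2, Rae:1, Wes:2, Kim:3, Zed:1, Pat:1, Uma:1, Xia:5, Yui:1, Ava:2
Odd-degree vertices: Ned, Rae, Kim, Zed, Pat, Uma, Xia, Yui.

8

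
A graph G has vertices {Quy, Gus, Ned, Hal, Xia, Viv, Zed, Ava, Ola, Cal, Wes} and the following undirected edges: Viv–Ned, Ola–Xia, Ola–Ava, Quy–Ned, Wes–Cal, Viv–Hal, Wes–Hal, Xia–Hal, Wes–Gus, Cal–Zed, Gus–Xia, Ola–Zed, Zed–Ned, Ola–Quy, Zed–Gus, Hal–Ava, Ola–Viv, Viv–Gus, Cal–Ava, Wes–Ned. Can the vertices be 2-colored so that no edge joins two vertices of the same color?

Partition the vertices as {Gus, Ned, Hal, Ola, Cal} vs {Quy, Xia, Viv, Zed, Ava, Wes}. Each listed edge has one endpoint in each part, so the graph is bipartite.

Yes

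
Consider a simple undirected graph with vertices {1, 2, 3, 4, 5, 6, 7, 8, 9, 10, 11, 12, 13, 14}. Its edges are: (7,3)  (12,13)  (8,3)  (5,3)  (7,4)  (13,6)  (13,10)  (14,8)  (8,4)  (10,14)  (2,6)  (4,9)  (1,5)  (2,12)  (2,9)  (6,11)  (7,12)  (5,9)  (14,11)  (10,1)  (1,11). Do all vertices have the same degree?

Yes

Degrees: 1:3, 2:3, 3:3, 4:3, 5:3, 6:3, 7:3, 8:3, 9:3, 10:3, 11:3, 12:3, 13:3, 14:3
Every vertex has degree 3, so the graph is 3-regular.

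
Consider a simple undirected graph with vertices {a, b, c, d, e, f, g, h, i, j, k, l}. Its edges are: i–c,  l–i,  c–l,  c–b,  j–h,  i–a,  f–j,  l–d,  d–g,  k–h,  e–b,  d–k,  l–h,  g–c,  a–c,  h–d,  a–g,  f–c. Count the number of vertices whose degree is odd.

4

Degrees: a:3, b:2, c:6, d:4, e:1, f:2, g:3, h:4, i:3, j:2, k:2, l:4
Odd-degree vertices: a, e, g, i.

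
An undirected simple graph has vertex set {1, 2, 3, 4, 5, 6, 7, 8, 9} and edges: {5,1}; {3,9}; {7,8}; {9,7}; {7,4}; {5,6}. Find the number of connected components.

Component: {2}
Component: {1, 5, 6}
Component: {3, 4, 7, 8, 9}

3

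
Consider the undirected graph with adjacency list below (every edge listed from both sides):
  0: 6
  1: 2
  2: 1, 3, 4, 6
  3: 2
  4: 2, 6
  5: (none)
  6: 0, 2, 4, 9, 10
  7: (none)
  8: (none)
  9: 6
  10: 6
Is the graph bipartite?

No

The cycle 2-4-6-2 has length 3, which is odd, so the graph is not bipartite.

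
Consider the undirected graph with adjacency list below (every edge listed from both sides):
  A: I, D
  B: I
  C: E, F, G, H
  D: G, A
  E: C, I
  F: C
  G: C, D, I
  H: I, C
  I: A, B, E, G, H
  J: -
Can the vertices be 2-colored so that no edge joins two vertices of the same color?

Color {C, D, I, J} black and {A, B, E, F, G, H} white. No edge joins two same-colored vertices, so the graph is bipartite.

Yes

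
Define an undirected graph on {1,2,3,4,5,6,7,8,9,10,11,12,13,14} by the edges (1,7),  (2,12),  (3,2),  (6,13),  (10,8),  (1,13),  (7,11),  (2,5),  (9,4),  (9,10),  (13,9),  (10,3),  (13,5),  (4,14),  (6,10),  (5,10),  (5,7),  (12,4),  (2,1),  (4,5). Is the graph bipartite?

A valid 2-coloring puts {2, 4, 7, 10, 13} on one side and {1, 3, 5, 6, 8, 9, 11, 12, 14} on the other; every edge crosses between the two sides.

Yes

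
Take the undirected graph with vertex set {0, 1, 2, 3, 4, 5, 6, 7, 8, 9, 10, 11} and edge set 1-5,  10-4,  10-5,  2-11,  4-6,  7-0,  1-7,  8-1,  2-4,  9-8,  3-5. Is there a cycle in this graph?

The graph has 12 vertices, 11 edges, and 1 connected component.
Since 11 = 12 - 1, the graph is a forest and contains no cycle.

No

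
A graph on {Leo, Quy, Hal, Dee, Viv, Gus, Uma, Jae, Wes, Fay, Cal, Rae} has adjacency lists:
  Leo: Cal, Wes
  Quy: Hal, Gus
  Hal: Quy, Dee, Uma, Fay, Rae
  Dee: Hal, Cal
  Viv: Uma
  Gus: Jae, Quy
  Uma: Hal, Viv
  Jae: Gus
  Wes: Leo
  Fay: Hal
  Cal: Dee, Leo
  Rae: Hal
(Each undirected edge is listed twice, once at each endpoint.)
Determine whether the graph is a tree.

The graph has 12 vertices and 11 edges.
It is connected with exactly 11 edges, hence acyclic — it is a tree.

Yes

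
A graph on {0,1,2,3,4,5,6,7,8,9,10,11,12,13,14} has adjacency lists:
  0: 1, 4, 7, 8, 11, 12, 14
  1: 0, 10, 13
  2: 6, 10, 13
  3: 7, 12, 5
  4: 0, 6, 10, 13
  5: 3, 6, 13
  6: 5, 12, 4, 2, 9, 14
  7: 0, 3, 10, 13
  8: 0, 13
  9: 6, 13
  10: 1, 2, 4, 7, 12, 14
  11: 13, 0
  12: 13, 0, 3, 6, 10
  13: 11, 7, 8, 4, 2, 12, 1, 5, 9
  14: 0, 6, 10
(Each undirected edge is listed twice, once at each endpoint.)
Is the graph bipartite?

Partition the vertices as {1, 2, 4, 5, 7, 8, 9, 11, 12, 14} vs {0, 3, 6, 10, 13}. Each listed edge has one endpoint in each part, so the graph is bipartite.

Yes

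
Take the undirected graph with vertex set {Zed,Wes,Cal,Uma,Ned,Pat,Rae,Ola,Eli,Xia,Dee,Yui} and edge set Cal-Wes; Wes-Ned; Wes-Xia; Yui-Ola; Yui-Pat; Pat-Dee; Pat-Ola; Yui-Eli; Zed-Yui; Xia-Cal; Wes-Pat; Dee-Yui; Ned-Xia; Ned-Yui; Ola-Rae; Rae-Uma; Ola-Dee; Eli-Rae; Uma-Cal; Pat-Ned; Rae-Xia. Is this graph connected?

Yes

Starting from Zed and exploring outward reaches every vertex (Zed, Yui, Ola, Ned, Eli, Dee, Pat, Rae, Wes, Xia, Uma, Cal); the graph is connected.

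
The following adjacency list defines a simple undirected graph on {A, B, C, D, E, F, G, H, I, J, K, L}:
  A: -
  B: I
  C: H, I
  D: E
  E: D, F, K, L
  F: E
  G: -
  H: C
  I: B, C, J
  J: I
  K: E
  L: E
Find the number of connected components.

4

Component: {A}
Component: {G}
Component: {B, C, H, I, J}
Component: {D, E, F, K, L}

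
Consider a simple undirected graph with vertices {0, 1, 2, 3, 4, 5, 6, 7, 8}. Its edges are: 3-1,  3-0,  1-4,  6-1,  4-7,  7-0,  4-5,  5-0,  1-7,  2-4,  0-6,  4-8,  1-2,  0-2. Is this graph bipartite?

The cycle 2-1-4-2 has length 3, which is odd, so the graph is not bipartite.

No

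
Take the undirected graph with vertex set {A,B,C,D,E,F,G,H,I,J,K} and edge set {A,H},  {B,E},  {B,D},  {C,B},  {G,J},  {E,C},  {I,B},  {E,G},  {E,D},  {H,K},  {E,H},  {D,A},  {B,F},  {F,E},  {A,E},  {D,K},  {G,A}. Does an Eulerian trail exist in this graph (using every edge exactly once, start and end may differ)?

Degrees: A:4, B:5, C:2, D:4, E:7, F:2, G:3, H:3, I:1, J:1, K:2
Odd-degree vertices: B, E, G, H, I, J (6 total).
With 6 odd-degree vertices (more than two), no single trail can use every edge.

No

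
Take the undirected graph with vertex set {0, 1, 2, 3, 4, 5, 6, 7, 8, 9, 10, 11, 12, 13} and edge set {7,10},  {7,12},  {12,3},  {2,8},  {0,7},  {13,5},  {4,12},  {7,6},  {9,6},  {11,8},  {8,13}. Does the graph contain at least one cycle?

|V| = 14, |E| = 11, number of components = 3.
A forest on 14 vertices with 3 components has exactly 11 edges, which matches — so no cycle.

No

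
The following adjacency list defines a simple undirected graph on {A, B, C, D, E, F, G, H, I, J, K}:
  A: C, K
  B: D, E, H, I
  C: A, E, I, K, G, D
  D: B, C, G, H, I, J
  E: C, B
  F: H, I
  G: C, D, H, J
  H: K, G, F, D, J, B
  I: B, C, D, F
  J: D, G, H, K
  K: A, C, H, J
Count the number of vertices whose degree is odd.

Degrees: A:2, B:4, C:6, D:6, E:2, F:2, G:4, H:6, I:4, J:4, K:4
Odd-degree vertices: none.

0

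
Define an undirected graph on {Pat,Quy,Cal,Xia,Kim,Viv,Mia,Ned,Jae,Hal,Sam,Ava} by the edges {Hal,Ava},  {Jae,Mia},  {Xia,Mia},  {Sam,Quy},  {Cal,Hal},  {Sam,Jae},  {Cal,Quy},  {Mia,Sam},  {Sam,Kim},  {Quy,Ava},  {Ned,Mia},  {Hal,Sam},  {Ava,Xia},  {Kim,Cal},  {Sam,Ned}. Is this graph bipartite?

No

The cycle Ned-Mia-Sam-Ned has length 3, which is odd, so the graph is not bipartite.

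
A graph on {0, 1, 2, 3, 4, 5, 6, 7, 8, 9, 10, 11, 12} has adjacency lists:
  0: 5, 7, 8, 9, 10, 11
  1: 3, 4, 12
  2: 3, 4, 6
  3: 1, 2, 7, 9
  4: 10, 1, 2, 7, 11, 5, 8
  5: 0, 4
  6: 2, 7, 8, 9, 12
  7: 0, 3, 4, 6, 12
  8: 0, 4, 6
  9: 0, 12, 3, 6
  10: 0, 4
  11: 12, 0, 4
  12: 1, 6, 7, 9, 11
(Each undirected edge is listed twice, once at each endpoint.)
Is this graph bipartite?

No

9-6-12-9 is an odd cycle (length 3), and a bipartite graph can contain only even cycles.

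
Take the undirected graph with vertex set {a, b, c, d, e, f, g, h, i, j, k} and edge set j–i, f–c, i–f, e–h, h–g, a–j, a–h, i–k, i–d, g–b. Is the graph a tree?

Yes

The graph has 11 vertices and 10 edges.
It is connected with exactly 10 edges, hence acyclic — it is a tree.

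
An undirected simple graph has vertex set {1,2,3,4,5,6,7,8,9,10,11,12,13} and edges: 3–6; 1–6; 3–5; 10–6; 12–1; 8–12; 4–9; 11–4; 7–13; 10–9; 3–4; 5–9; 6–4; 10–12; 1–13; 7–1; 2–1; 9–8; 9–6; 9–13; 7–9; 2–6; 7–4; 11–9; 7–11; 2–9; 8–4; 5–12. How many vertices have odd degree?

10

Degrees: 1:5, 2:3, 3:3, 4:6, 5:3, 6:6, 7:5, 8:3, 9:9, 10:3, 11:3, 12:4, 13:3
Odd-degree vertices: 1, 2, 3, 5, 7, 8, 9, 10, 11, 13.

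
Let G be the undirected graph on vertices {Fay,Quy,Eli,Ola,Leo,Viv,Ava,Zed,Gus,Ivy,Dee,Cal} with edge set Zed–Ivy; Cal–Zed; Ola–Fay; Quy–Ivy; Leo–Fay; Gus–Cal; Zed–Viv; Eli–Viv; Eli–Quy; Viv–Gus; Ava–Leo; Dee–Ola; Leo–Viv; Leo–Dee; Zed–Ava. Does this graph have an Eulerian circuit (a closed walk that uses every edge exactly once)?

Degrees: Fay:2, Quy:2, Eli:2, Ola:2, Leo:4, Viv:4, Ava:2, Zed:4, Gus:2, Ivy:2, Dee:2, Cal:2
All degrees are even and the non-isolated vertices are connected — an Eulerian circuit exists.

Yes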